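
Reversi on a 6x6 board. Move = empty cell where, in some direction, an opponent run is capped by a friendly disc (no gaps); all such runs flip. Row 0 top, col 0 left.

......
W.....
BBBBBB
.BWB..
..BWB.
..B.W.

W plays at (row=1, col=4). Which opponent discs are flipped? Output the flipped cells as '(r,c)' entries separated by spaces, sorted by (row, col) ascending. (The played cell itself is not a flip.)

Dir NW: first cell '.' (not opp) -> no flip
Dir N: first cell '.' (not opp) -> no flip
Dir NE: first cell '.' (not opp) -> no flip
Dir W: first cell '.' (not opp) -> no flip
Dir E: first cell '.' (not opp) -> no flip
Dir SW: opp run (2,3) capped by W -> flip
Dir S: opp run (2,4), next='.' -> no flip
Dir SE: opp run (2,5), next=edge -> no flip

Answer: (2,3)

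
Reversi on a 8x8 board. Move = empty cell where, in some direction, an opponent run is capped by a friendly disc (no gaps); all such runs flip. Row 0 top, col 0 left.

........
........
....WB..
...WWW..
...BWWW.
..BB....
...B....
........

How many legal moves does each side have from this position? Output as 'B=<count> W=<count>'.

Answer: B=4 W=7

Derivation:
-- B to move --
(1,3): no bracket -> illegal
(1,4): no bracket -> illegal
(1,5): no bracket -> illegal
(2,2): no bracket -> illegal
(2,3): flips 2 -> legal
(2,6): flips 2 -> legal
(3,2): no bracket -> illegal
(3,6): no bracket -> illegal
(3,7): no bracket -> illegal
(4,2): no bracket -> illegal
(4,7): flips 3 -> legal
(5,4): no bracket -> illegal
(5,5): flips 2 -> legal
(5,6): no bracket -> illegal
(5,7): no bracket -> illegal
B mobility = 4
-- W to move --
(1,4): no bracket -> illegal
(1,5): flips 1 -> legal
(1,6): flips 1 -> legal
(2,6): flips 1 -> legal
(3,2): no bracket -> illegal
(3,6): no bracket -> illegal
(4,1): no bracket -> illegal
(4,2): flips 1 -> legal
(5,1): no bracket -> illegal
(5,4): no bracket -> illegal
(6,1): flips 2 -> legal
(6,2): flips 1 -> legal
(6,4): no bracket -> illegal
(7,2): no bracket -> illegal
(7,3): flips 3 -> legal
(7,4): no bracket -> illegal
W mobility = 7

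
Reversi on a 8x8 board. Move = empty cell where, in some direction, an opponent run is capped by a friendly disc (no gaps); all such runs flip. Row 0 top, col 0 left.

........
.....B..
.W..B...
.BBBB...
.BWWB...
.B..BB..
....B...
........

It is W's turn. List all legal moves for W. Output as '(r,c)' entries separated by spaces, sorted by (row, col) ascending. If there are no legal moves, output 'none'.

(0,4): no bracket -> illegal
(0,5): no bracket -> illegal
(0,6): flips 3 -> legal
(1,3): no bracket -> illegal
(1,4): no bracket -> illegal
(1,6): no bracket -> illegal
(2,0): flips 1 -> legal
(2,2): flips 1 -> legal
(2,3): flips 1 -> legal
(2,5): flips 1 -> legal
(2,6): no bracket -> illegal
(3,0): no bracket -> illegal
(3,5): no bracket -> illegal
(4,0): flips 1 -> legal
(4,5): flips 1 -> legal
(4,6): no bracket -> illegal
(5,0): no bracket -> illegal
(5,2): no bracket -> illegal
(5,3): no bracket -> illegal
(5,6): no bracket -> illegal
(6,0): flips 1 -> legal
(6,1): flips 3 -> legal
(6,2): no bracket -> illegal
(6,3): no bracket -> illegal
(6,5): flips 1 -> legal
(6,6): no bracket -> illegal
(7,3): no bracket -> illegal
(7,4): no bracket -> illegal
(7,5): no bracket -> illegal

Answer: (0,6) (2,0) (2,2) (2,3) (2,5) (4,0) (4,5) (6,0) (6,1) (6,5)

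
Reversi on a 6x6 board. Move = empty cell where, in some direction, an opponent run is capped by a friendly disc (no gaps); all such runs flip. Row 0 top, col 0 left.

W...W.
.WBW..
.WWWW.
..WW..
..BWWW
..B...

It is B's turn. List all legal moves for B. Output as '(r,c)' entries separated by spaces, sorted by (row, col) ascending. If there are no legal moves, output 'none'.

(0,1): no bracket -> illegal
(0,2): no bracket -> illegal
(0,3): no bracket -> illegal
(0,5): no bracket -> illegal
(1,0): flips 1 -> legal
(1,4): flips 1 -> legal
(1,5): flips 2 -> legal
(2,0): no bracket -> illegal
(2,5): no bracket -> illegal
(3,0): flips 1 -> legal
(3,1): no bracket -> illegal
(3,4): flips 2 -> legal
(3,5): no bracket -> illegal
(4,1): no bracket -> illegal
(5,3): no bracket -> illegal
(5,4): no bracket -> illegal
(5,5): no bracket -> illegal

Answer: (1,0) (1,4) (1,5) (3,0) (3,4)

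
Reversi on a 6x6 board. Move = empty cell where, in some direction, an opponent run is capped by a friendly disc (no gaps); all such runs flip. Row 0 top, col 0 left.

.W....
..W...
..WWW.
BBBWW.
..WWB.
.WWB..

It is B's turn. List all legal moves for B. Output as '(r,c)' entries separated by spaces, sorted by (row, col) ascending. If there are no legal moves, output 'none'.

(0,0): no bracket -> illegal
(0,2): flips 2 -> legal
(0,3): no bracket -> illegal
(1,0): no bracket -> illegal
(1,1): flips 2 -> legal
(1,3): flips 4 -> legal
(1,4): flips 3 -> legal
(1,5): no bracket -> illegal
(2,1): no bracket -> illegal
(2,5): no bracket -> illegal
(3,5): flips 2 -> legal
(4,0): no bracket -> illegal
(4,1): flips 2 -> legal
(4,5): no bracket -> illegal
(5,0): flips 2 -> legal
(5,4): flips 1 -> legal

Answer: (0,2) (1,1) (1,3) (1,4) (3,5) (4,1) (5,0) (5,4)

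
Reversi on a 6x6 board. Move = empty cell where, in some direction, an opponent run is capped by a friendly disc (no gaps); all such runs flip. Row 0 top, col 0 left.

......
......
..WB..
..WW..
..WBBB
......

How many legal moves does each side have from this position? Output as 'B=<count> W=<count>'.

-- B to move --
(1,1): flips 2 -> legal
(1,2): no bracket -> illegal
(1,3): no bracket -> illegal
(2,1): flips 2 -> legal
(2,4): no bracket -> illegal
(3,1): no bracket -> illegal
(3,4): no bracket -> illegal
(4,1): flips 2 -> legal
(5,1): no bracket -> illegal
(5,2): no bracket -> illegal
(5,3): no bracket -> illegal
B mobility = 3
-- W to move --
(1,2): no bracket -> illegal
(1,3): flips 1 -> legal
(1,4): flips 1 -> legal
(2,4): flips 1 -> legal
(3,4): no bracket -> illegal
(3,5): no bracket -> illegal
(5,2): no bracket -> illegal
(5,3): flips 1 -> legal
(5,4): flips 1 -> legal
(5,5): flips 1 -> legal
W mobility = 6

Answer: B=3 W=6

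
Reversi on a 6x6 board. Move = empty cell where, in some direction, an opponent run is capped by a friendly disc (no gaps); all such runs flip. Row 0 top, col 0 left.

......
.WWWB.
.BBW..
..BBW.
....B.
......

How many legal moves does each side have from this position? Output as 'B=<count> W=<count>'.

Answer: B=8 W=10

Derivation:
-- B to move --
(0,0): flips 1 -> legal
(0,1): flips 1 -> legal
(0,2): flips 1 -> legal
(0,3): flips 3 -> legal
(0,4): flips 1 -> legal
(1,0): flips 3 -> legal
(2,0): no bracket -> illegal
(2,4): flips 2 -> legal
(2,5): no bracket -> illegal
(3,5): flips 1 -> legal
(4,3): no bracket -> illegal
(4,5): no bracket -> illegal
B mobility = 8
-- W to move --
(0,3): no bracket -> illegal
(0,4): no bracket -> illegal
(0,5): flips 1 -> legal
(1,0): no bracket -> illegal
(1,5): flips 1 -> legal
(2,0): flips 2 -> legal
(2,4): no bracket -> illegal
(2,5): no bracket -> illegal
(3,0): flips 1 -> legal
(3,1): flips 4 -> legal
(3,5): no bracket -> illegal
(4,1): flips 1 -> legal
(4,2): flips 2 -> legal
(4,3): flips 1 -> legal
(4,5): no bracket -> illegal
(5,3): no bracket -> illegal
(5,4): flips 1 -> legal
(5,5): flips 3 -> legal
W mobility = 10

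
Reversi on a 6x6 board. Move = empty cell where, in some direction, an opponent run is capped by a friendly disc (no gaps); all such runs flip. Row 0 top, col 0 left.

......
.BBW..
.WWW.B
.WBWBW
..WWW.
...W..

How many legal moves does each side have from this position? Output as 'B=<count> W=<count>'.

-- B to move --
(0,2): no bracket -> illegal
(0,3): no bracket -> illegal
(0,4): no bracket -> illegal
(1,0): flips 1 -> legal
(1,4): flips 2 -> legal
(2,0): no bracket -> illegal
(2,4): no bracket -> illegal
(3,0): flips 2 -> legal
(4,0): no bracket -> illegal
(4,1): flips 2 -> legal
(4,5): flips 1 -> legal
(5,1): no bracket -> illegal
(5,2): flips 2 -> legal
(5,4): flips 2 -> legal
(5,5): flips 3 -> legal
B mobility = 8
-- W to move --
(0,0): flips 1 -> legal
(0,1): flips 2 -> legal
(0,2): flips 1 -> legal
(0,3): flips 1 -> legal
(1,0): flips 2 -> legal
(1,4): no bracket -> illegal
(1,5): flips 1 -> legal
(2,0): no bracket -> illegal
(2,4): flips 1 -> legal
(4,1): flips 1 -> legal
(4,5): flips 1 -> legal
W mobility = 9

Answer: B=8 W=9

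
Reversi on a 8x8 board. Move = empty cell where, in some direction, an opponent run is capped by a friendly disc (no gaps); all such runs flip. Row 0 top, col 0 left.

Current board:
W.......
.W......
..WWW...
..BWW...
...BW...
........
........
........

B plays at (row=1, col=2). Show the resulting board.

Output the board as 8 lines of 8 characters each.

Place B at (1,2); scan 8 dirs for brackets.
Dir NW: first cell '.' (not opp) -> no flip
Dir N: first cell '.' (not opp) -> no flip
Dir NE: first cell '.' (not opp) -> no flip
Dir W: opp run (1,1), next='.' -> no flip
Dir E: first cell '.' (not opp) -> no flip
Dir SW: first cell '.' (not opp) -> no flip
Dir S: opp run (2,2) capped by B -> flip
Dir SE: opp run (2,3) (3,4), next='.' -> no flip
All flips: (2,2)

Answer: W.......
.WB.....
..BWW...
..BWW...
...BW...
........
........
........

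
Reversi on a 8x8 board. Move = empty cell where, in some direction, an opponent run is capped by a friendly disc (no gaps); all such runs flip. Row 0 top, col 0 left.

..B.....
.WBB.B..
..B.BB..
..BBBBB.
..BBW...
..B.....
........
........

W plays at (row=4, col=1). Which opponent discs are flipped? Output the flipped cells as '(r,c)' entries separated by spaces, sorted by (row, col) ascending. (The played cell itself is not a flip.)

Answer: (4,2) (4,3)

Derivation:
Dir NW: first cell '.' (not opp) -> no flip
Dir N: first cell '.' (not opp) -> no flip
Dir NE: opp run (3,2), next='.' -> no flip
Dir W: first cell '.' (not opp) -> no flip
Dir E: opp run (4,2) (4,3) capped by W -> flip
Dir SW: first cell '.' (not opp) -> no flip
Dir S: first cell '.' (not opp) -> no flip
Dir SE: opp run (5,2), next='.' -> no flip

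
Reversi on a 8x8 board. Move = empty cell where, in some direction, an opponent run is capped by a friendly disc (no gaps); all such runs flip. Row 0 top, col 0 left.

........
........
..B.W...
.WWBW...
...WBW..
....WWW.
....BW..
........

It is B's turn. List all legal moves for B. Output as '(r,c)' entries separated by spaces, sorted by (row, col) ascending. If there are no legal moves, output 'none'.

(1,3): no bracket -> illegal
(1,4): flips 2 -> legal
(1,5): flips 1 -> legal
(2,0): no bracket -> illegal
(2,1): no bracket -> illegal
(2,3): no bracket -> illegal
(2,5): no bracket -> illegal
(3,0): flips 2 -> legal
(3,5): flips 1 -> legal
(3,6): no bracket -> illegal
(4,0): flips 1 -> legal
(4,1): no bracket -> illegal
(4,2): flips 2 -> legal
(4,6): flips 2 -> legal
(4,7): no bracket -> illegal
(5,2): no bracket -> illegal
(5,3): flips 1 -> legal
(5,7): no bracket -> illegal
(6,3): no bracket -> illegal
(6,6): flips 2 -> legal
(6,7): no bracket -> illegal
(7,4): no bracket -> illegal
(7,5): no bracket -> illegal
(7,6): no bracket -> illegal

Answer: (1,4) (1,5) (3,0) (3,5) (4,0) (4,2) (4,6) (5,3) (6,6)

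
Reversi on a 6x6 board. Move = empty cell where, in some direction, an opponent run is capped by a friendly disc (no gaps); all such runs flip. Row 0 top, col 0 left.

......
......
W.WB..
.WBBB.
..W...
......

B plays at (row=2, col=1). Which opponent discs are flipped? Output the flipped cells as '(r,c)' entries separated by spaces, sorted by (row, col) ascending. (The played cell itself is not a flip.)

Dir NW: first cell '.' (not opp) -> no flip
Dir N: first cell '.' (not opp) -> no flip
Dir NE: first cell '.' (not opp) -> no flip
Dir W: opp run (2,0), next=edge -> no flip
Dir E: opp run (2,2) capped by B -> flip
Dir SW: first cell '.' (not opp) -> no flip
Dir S: opp run (3,1), next='.' -> no flip
Dir SE: first cell 'B' (not opp) -> no flip

Answer: (2,2)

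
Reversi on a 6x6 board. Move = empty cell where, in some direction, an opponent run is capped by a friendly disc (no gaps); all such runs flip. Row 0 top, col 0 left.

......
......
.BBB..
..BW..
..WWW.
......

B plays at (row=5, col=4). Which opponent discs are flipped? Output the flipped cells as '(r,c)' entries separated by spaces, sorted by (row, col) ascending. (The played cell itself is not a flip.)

Answer: (4,3)

Derivation:
Dir NW: opp run (4,3) capped by B -> flip
Dir N: opp run (4,4), next='.' -> no flip
Dir NE: first cell '.' (not opp) -> no flip
Dir W: first cell '.' (not opp) -> no flip
Dir E: first cell '.' (not opp) -> no flip
Dir SW: edge -> no flip
Dir S: edge -> no flip
Dir SE: edge -> no flip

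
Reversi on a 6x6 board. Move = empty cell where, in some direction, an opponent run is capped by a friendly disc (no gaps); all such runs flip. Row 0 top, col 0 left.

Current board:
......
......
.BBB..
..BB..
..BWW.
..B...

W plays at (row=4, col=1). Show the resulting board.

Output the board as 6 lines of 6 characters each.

Answer: ......
......
.BBB..
..BB..
.WWWW.
..B...

Derivation:
Place W at (4,1); scan 8 dirs for brackets.
Dir NW: first cell '.' (not opp) -> no flip
Dir N: first cell '.' (not opp) -> no flip
Dir NE: opp run (3,2) (2,3), next='.' -> no flip
Dir W: first cell '.' (not opp) -> no flip
Dir E: opp run (4,2) capped by W -> flip
Dir SW: first cell '.' (not opp) -> no flip
Dir S: first cell '.' (not opp) -> no flip
Dir SE: opp run (5,2), next=edge -> no flip
All flips: (4,2)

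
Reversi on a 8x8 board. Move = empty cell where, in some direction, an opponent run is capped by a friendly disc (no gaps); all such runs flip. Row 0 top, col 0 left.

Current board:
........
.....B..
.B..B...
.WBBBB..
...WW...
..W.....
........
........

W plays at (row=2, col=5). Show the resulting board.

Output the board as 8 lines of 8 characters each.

Answer: ........
.....B..
.B..BW..
.WBBWB..
...WW...
..W.....
........
........

Derivation:
Place W at (2,5); scan 8 dirs for brackets.
Dir NW: first cell '.' (not opp) -> no flip
Dir N: opp run (1,5), next='.' -> no flip
Dir NE: first cell '.' (not opp) -> no flip
Dir W: opp run (2,4), next='.' -> no flip
Dir E: first cell '.' (not opp) -> no flip
Dir SW: opp run (3,4) capped by W -> flip
Dir S: opp run (3,5), next='.' -> no flip
Dir SE: first cell '.' (not opp) -> no flip
All flips: (3,4)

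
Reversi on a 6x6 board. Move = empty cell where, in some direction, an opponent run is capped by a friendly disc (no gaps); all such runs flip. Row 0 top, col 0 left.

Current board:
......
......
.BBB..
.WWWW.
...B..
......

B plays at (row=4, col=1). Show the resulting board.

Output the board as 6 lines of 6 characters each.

Place B at (4,1); scan 8 dirs for brackets.
Dir NW: first cell '.' (not opp) -> no flip
Dir N: opp run (3,1) capped by B -> flip
Dir NE: opp run (3,2) capped by B -> flip
Dir W: first cell '.' (not opp) -> no flip
Dir E: first cell '.' (not opp) -> no flip
Dir SW: first cell '.' (not opp) -> no flip
Dir S: first cell '.' (not opp) -> no flip
Dir SE: first cell '.' (not opp) -> no flip
All flips: (3,1) (3,2)

Answer: ......
......
.BBB..
.BBWW.
.B.B..
......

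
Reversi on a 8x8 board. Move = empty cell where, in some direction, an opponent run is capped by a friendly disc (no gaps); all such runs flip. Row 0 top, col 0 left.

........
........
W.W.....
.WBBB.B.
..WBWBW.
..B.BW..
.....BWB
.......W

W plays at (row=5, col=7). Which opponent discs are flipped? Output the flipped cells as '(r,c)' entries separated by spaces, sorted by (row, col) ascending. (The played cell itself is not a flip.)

Answer: (6,7)

Derivation:
Dir NW: first cell 'W' (not opp) -> no flip
Dir N: first cell '.' (not opp) -> no flip
Dir NE: edge -> no flip
Dir W: first cell '.' (not opp) -> no flip
Dir E: edge -> no flip
Dir SW: first cell 'W' (not opp) -> no flip
Dir S: opp run (6,7) capped by W -> flip
Dir SE: edge -> no flip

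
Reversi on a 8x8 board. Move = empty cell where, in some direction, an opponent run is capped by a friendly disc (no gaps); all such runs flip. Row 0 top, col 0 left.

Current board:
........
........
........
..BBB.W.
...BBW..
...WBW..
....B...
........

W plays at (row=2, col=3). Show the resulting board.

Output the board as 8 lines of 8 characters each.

Answer: ........
........
...W....
..BWW.W.
...WBW..
...WBW..
....B...
........

Derivation:
Place W at (2,3); scan 8 dirs for brackets.
Dir NW: first cell '.' (not opp) -> no flip
Dir N: first cell '.' (not opp) -> no flip
Dir NE: first cell '.' (not opp) -> no flip
Dir W: first cell '.' (not opp) -> no flip
Dir E: first cell '.' (not opp) -> no flip
Dir SW: opp run (3,2), next='.' -> no flip
Dir S: opp run (3,3) (4,3) capped by W -> flip
Dir SE: opp run (3,4) capped by W -> flip
All flips: (3,3) (3,4) (4,3)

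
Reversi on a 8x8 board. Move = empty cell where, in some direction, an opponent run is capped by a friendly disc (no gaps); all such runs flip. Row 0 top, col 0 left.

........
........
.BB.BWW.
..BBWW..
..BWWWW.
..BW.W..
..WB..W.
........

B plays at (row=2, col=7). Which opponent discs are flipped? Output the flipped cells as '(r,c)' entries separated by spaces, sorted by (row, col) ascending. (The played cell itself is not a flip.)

Dir NW: first cell '.' (not opp) -> no flip
Dir N: first cell '.' (not opp) -> no flip
Dir NE: edge -> no flip
Dir W: opp run (2,6) (2,5) capped by B -> flip
Dir E: edge -> no flip
Dir SW: first cell '.' (not opp) -> no flip
Dir S: first cell '.' (not opp) -> no flip
Dir SE: edge -> no flip

Answer: (2,5) (2,6)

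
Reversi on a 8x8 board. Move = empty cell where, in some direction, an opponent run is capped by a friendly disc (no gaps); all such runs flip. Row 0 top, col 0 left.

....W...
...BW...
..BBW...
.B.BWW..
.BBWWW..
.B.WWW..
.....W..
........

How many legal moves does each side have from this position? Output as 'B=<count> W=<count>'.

-- B to move --
(0,3): no bracket -> illegal
(0,5): flips 1 -> legal
(1,5): flips 2 -> legal
(2,5): flips 1 -> legal
(2,6): no bracket -> illegal
(3,2): no bracket -> illegal
(3,6): flips 2 -> legal
(4,6): flips 5 -> legal
(5,2): no bracket -> illegal
(5,6): flips 2 -> legal
(6,2): no bracket -> illegal
(6,3): flips 2 -> legal
(6,4): flips 1 -> legal
(6,6): flips 2 -> legal
(7,4): no bracket -> illegal
(7,5): no bracket -> illegal
(7,6): no bracket -> illegal
B mobility = 9
-- W to move --
(0,2): flips 1 -> legal
(0,3): flips 3 -> legal
(1,1): flips 2 -> legal
(1,2): flips 2 -> legal
(2,0): flips 2 -> legal
(2,1): flips 2 -> legal
(3,0): no bracket -> illegal
(3,2): flips 2 -> legal
(4,0): flips 5 -> legal
(5,0): no bracket -> illegal
(5,2): no bracket -> illegal
(6,0): flips 3 -> legal
(6,1): no bracket -> illegal
(6,2): no bracket -> illegal
W mobility = 9

Answer: B=9 W=9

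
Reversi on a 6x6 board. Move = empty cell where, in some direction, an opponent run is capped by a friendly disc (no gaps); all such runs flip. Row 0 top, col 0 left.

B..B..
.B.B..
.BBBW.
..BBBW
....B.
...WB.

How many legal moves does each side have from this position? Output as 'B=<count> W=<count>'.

Answer: B=4 W=5

Derivation:
-- B to move --
(1,4): flips 1 -> legal
(1,5): flips 1 -> legal
(2,5): flips 1 -> legal
(4,2): no bracket -> illegal
(4,3): no bracket -> illegal
(4,5): no bracket -> illegal
(5,2): flips 1 -> legal
B mobility = 4
-- W to move --
(0,1): no bracket -> illegal
(0,2): flips 1 -> legal
(0,4): no bracket -> illegal
(1,0): no bracket -> illegal
(1,2): no bracket -> illegal
(1,4): no bracket -> illegal
(2,0): flips 3 -> legal
(2,5): no bracket -> illegal
(3,0): no bracket -> illegal
(3,1): flips 3 -> legal
(4,1): no bracket -> illegal
(4,2): flips 1 -> legal
(4,3): no bracket -> illegal
(4,5): no bracket -> illegal
(5,5): flips 1 -> legal
W mobility = 5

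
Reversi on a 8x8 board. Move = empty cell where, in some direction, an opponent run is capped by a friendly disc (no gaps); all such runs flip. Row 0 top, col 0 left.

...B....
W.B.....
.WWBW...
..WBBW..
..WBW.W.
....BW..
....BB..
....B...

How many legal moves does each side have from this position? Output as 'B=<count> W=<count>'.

Answer: B=15 W=6

Derivation:
-- B to move --
(0,0): no bracket -> illegal
(0,1): no bracket -> illegal
(1,1): flips 1 -> legal
(1,3): no bracket -> illegal
(1,4): flips 1 -> legal
(1,5): flips 1 -> legal
(2,0): flips 2 -> legal
(2,5): flips 1 -> legal
(2,6): no bracket -> illegal
(3,0): flips 1 -> legal
(3,1): flips 1 -> legal
(3,6): flips 1 -> legal
(3,7): flips 2 -> legal
(4,1): flips 2 -> legal
(4,5): flips 2 -> legal
(4,7): no bracket -> illegal
(5,1): flips 1 -> legal
(5,2): flips 3 -> legal
(5,3): no bracket -> illegal
(5,6): flips 1 -> legal
(5,7): no bracket -> illegal
(6,6): flips 2 -> legal
B mobility = 15
-- W to move --
(0,1): no bracket -> illegal
(0,2): flips 1 -> legal
(0,4): no bracket -> illegal
(1,1): no bracket -> illegal
(1,3): no bracket -> illegal
(1,4): flips 1 -> legal
(2,5): no bracket -> illegal
(4,5): no bracket -> illegal
(5,2): no bracket -> illegal
(5,3): flips 1 -> legal
(5,6): no bracket -> illegal
(6,3): no bracket -> illegal
(6,6): no bracket -> illegal
(7,3): flips 1 -> legal
(7,5): flips 1 -> legal
(7,6): flips 3 -> legal
W mobility = 6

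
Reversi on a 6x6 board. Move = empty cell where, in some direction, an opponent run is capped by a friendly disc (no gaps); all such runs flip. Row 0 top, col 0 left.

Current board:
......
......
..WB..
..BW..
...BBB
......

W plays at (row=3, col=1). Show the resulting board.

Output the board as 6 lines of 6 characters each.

Place W at (3,1); scan 8 dirs for brackets.
Dir NW: first cell '.' (not opp) -> no flip
Dir N: first cell '.' (not opp) -> no flip
Dir NE: first cell 'W' (not opp) -> no flip
Dir W: first cell '.' (not opp) -> no flip
Dir E: opp run (3,2) capped by W -> flip
Dir SW: first cell '.' (not opp) -> no flip
Dir S: first cell '.' (not opp) -> no flip
Dir SE: first cell '.' (not opp) -> no flip
All flips: (3,2)

Answer: ......
......
..WB..
.WWW..
...BBB
......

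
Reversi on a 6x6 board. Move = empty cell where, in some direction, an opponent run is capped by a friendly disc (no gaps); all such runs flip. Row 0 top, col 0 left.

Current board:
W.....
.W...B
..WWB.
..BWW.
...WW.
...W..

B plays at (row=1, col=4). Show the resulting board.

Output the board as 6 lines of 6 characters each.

Place B at (1,4); scan 8 dirs for brackets.
Dir NW: first cell '.' (not opp) -> no flip
Dir N: first cell '.' (not opp) -> no flip
Dir NE: first cell '.' (not opp) -> no flip
Dir W: first cell '.' (not opp) -> no flip
Dir E: first cell 'B' (not opp) -> no flip
Dir SW: opp run (2,3) capped by B -> flip
Dir S: first cell 'B' (not opp) -> no flip
Dir SE: first cell '.' (not opp) -> no flip
All flips: (2,3)

Answer: W.....
.W..BB
..WBB.
..BWW.
...WW.
...W..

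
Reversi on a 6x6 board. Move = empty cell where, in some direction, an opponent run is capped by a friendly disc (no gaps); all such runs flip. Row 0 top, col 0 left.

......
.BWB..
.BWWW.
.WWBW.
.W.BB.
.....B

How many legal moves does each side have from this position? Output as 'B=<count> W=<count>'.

-- B to move --
(0,1): no bracket -> illegal
(0,2): no bracket -> illegal
(0,3): flips 1 -> legal
(1,4): flips 2 -> legal
(1,5): flips 1 -> legal
(2,0): no bracket -> illegal
(2,5): flips 4 -> legal
(3,0): flips 2 -> legal
(3,5): flips 2 -> legal
(4,0): flips 2 -> legal
(4,2): no bracket -> illegal
(4,5): no bracket -> illegal
(5,0): no bracket -> illegal
(5,1): flips 2 -> legal
(5,2): no bracket -> illegal
B mobility = 8
-- W to move --
(0,0): flips 1 -> legal
(0,1): flips 2 -> legal
(0,2): flips 1 -> legal
(0,3): flips 1 -> legal
(0,4): flips 1 -> legal
(1,0): flips 2 -> legal
(1,4): flips 1 -> legal
(2,0): flips 1 -> legal
(3,0): flips 1 -> legal
(3,5): no bracket -> illegal
(4,2): flips 1 -> legal
(4,5): no bracket -> illegal
(5,2): flips 1 -> legal
(5,3): flips 2 -> legal
(5,4): flips 2 -> legal
W mobility = 13

Answer: B=8 W=13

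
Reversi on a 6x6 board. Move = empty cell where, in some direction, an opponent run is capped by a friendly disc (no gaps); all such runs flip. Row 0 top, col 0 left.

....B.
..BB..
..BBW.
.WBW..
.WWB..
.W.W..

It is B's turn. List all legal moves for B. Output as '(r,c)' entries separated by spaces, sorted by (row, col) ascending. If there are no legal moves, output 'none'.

(1,4): no bracket -> illegal
(1,5): no bracket -> illegal
(2,0): no bracket -> illegal
(2,1): no bracket -> illegal
(2,5): flips 1 -> legal
(3,0): flips 1 -> legal
(3,4): flips 1 -> legal
(3,5): flips 1 -> legal
(4,0): flips 3 -> legal
(4,4): flips 1 -> legal
(5,0): flips 1 -> legal
(5,2): flips 1 -> legal
(5,4): no bracket -> illegal

Answer: (2,5) (3,0) (3,4) (3,5) (4,0) (4,4) (5,0) (5,2)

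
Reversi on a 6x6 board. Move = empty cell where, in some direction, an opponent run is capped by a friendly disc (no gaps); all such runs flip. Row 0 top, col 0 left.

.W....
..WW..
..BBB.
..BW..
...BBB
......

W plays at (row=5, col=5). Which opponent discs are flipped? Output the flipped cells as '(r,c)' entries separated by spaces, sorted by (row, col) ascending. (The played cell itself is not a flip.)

Answer: (4,4)

Derivation:
Dir NW: opp run (4,4) capped by W -> flip
Dir N: opp run (4,5), next='.' -> no flip
Dir NE: edge -> no flip
Dir W: first cell '.' (not opp) -> no flip
Dir E: edge -> no flip
Dir SW: edge -> no flip
Dir S: edge -> no flip
Dir SE: edge -> no flip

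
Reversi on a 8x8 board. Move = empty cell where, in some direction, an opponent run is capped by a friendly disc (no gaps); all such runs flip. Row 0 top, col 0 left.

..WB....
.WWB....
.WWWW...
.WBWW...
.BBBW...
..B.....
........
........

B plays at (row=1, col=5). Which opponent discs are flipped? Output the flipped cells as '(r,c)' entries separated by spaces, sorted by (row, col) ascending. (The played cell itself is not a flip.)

Dir NW: first cell '.' (not opp) -> no flip
Dir N: first cell '.' (not opp) -> no flip
Dir NE: first cell '.' (not opp) -> no flip
Dir W: first cell '.' (not opp) -> no flip
Dir E: first cell '.' (not opp) -> no flip
Dir SW: opp run (2,4) (3,3) capped by B -> flip
Dir S: first cell '.' (not opp) -> no flip
Dir SE: first cell '.' (not opp) -> no flip

Answer: (2,4) (3,3)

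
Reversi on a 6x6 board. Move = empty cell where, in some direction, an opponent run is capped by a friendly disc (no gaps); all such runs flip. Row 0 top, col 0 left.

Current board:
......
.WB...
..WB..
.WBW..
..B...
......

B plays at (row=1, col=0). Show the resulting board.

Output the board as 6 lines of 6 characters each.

Place B at (1,0); scan 8 dirs for brackets.
Dir NW: edge -> no flip
Dir N: first cell '.' (not opp) -> no flip
Dir NE: first cell '.' (not opp) -> no flip
Dir W: edge -> no flip
Dir E: opp run (1,1) capped by B -> flip
Dir SW: edge -> no flip
Dir S: first cell '.' (not opp) -> no flip
Dir SE: first cell '.' (not opp) -> no flip
All flips: (1,1)

Answer: ......
BBB...
..WB..
.WBW..
..B...
......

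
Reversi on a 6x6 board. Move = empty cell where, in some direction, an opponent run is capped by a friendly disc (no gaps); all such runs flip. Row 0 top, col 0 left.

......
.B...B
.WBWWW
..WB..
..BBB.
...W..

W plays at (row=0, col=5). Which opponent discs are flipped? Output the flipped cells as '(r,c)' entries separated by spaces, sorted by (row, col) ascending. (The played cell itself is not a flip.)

Answer: (1,5)

Derivation:
Dir NW: edge -> no flip
Dir N: edge -> no flip
Dir NE: edge -> no flip
Dir W: first cell '.' (not opp) -> no flip
Dir E: edge -> no flip
Dir SW: first cell '.' (not opp) -> no flip
Dir S: opp run (1,5) capped by W -> flip
Dir SE: edge -> no flip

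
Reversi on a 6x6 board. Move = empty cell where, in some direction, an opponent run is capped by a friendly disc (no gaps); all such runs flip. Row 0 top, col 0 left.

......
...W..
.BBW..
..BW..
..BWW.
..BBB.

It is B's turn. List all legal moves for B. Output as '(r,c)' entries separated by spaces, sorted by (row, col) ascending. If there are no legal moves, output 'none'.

(0,2): no bracket -> illegal
(0,3): flips 4 -> legal
(0,4): flips 1 -> legal
(1,2): no bracket -> illegal
(1,4): flips 1 -> legal
(2,4): flips 2 -> legal
(3,4): flips 3 -> legal
(3,5): flips 1 -> legal
(4,5): flips 2 -> legal
(5,5): flips 2 -> legal

Answer: (0,3) (0,4) (1,4) (2,4) (3,4) (3,5) (4,5) (5,5)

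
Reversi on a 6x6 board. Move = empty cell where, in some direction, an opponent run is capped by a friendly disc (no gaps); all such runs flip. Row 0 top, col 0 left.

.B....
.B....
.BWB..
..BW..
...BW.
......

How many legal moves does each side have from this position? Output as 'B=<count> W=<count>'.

Answer: B=4 W=7

Derivation:
-- B to move --
(1,2): flips 1 -> legal
(1,3): no bracket -> illegal
(2,4): no bracket -> illegal
(3,1): no bracket -> illegal
(3,4): flips 1 -> legal
(3,5): no bracket -> illegal
(4,2): no bracket -> illegal
(4,5): flips 1 -> legal
(5,3): no bracket -> illegal
(5,4): no bracket -> illegal
(5,5): flips 3 -> legal
B mobility = 4
-- W to move --
(0,0): flips 1 -> legal
(0,2): no bracket -> illegal
(1,0): no bracket -> illegal
(1,2): no bracket -> illegal
(1,3): flips 1 -> legal
(1,4): no bracket -> illegal
(2,0): flips 1 -> legal
(2,4): flips 1 -> legal
(3,0): no bracket -> illegal
(3,1): flips 1 -> legal
(3,4): no bracket -> illegal
(4,1): no bracket -> illegal
(4,2): flips 2 -> legal
(5,2): no bracket -> illegal
(5,3): flips 1 -> legal
(5,4): no bracket -> illegal
W mobility = 7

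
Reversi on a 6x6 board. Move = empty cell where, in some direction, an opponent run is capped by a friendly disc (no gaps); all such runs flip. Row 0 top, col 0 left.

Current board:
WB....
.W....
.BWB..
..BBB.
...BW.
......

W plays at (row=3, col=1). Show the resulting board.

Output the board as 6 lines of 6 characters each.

Place W at (3,1); scan 8 dirs for brackets.
Dir NW: first cell '.' (not opp) -> no flip
Dir N: opp run (2,1) capped by W -> flip
Dir NE: first cell 'W' (not opp) -> no flip
Dir W: first cell '.' (not opp) -> no flip
Dir E: opp run (3,2) (3,3) (3,4), next='.' -> no flip
Dir SW: first cell '.' (not opp) -> no flip
Dir S: first cell '.' (not opp) -> no flip
Dir SE: first cell '.' (not opp) -> no flip
All flips: (2,1)

Answer: WB....
.W....
.WWB..
.WBBB.
...BW.
......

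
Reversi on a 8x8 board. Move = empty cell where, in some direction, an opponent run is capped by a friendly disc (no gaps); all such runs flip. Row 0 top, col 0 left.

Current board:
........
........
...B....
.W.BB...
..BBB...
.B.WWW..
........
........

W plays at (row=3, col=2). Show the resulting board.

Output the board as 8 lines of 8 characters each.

Place W at (3,2); scan 8 dirs for brackets.
Dir NW: first cell '.' (not opp) -> no flip
Dir N: first cell '.' (not opp) -> no flip
Dir NE: opp run (2,3), next='.' -> no flip
Dir W: first cell 'W' (not opp) -> no flip
Dir E: opp run (3,3) (3,4), next='.' -> no flip
Dir SW: first cell '.' (not opp) -> no flip
Dir S: opp run (4,2), next='.' -> no flip
Dir SE: opp run (4,3) capped by W -> flip
All flips: (4,3)

Answer: ........
........
...B....
.WWBB...
..BWB...
.B.WWW..
........
........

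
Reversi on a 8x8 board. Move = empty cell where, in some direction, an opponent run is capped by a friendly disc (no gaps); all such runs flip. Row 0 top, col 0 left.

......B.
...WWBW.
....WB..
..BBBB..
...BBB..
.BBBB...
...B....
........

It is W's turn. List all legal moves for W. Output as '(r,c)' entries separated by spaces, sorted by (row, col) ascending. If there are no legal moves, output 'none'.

(0,4): no bracket -> illegal
(0,5): no bracket -> illegal
(0,7): no bracket -> illegal
(1,7): no bracket -> illegal
(2,1): no bracket -> illegal
(2,2): no bracket -> illegal
(2,3): no bracket -> illegal
(2,6): flips 1 -> legal
(3,1): no bracket -> illegal
(3,6): flips 1 -> legal
(4,0): no bracket -> illegal
(4,1): no bracket -> illegal
(4,2): flips 1 -> legal
(4,6): flips 1 -> legal
(5,0): no bracket -> illegal
(5,5): no bracket -> illegal
(5,6): no bracket -> illegal
(6,0): no bracket -> illegal
(6,1): flips 4 -> legal
(6,2): no bracket -> illegal
(6,4): flips 3 -> legal
(6,5): no bracket -> illegal
(7,2): no bracket -> illegal
(7,3): no bracket -> illegal
(7,4): no bracket -> illegal

Answer: (2,6) (3,6) (4,2) (4,6) (6,1) (6,4)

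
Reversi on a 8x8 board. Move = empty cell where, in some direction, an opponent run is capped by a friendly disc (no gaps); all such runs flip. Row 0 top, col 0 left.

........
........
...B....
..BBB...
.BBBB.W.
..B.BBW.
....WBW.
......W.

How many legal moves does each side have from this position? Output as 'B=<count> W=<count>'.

-- B to move --
(3,5): no bracket -> illegal
(3,6): no bracket -> illegal
(3,7): flips 1 -> legal
(4,5): no bracket -> illegal
(4,7): flips 1 -> legal
(5,3): no bracket -> illegal
(5,7): flips 1 -> legal
(6,3): flips 1 -> legal
(6,7): flips 1 -> legal
(7,3): flips 1 -> legal
(7,4): flips 1 -> legal
(7,5): no bracket -> illegal
(7,7): flips 1 -> legal
B mobility = 8
-- W to move --
(1,2): no bracket -> illegal
(1,3): no bracket -> illegal
(1,4): no bracket -> illegal
(2,1): flips 4 -> legal
(2,2): flips 3 -> legal
(2,4): flips 3 -> legal
(2,5): no bracket -> illegal
(3,0): no bracket -> illegal
(3,1): no bracket -> illegal
(3,5): no bracket -> illegal
(4,0): no bracket -> illegal
(4,5): no bracket -> illegal
(5,0): no bracket -> illegal
(5,1): no bracket -> illegal
(5,3): flips 2 -> legal
(6,1): no bracket -> illegal
(6,2): no bracket -> illegal
(6,3): no bracket -> illegal
(7,4): flips 1 -> legal
(7,5): no bracket -> illegal
W mobility = 5

Answer: B=8 W=5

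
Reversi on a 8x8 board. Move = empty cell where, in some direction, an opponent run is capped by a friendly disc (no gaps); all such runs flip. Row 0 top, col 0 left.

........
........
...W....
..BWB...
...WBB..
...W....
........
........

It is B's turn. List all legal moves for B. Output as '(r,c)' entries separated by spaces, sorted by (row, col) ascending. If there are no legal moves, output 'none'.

Answer: (1,2) (1,4) (2,2) (4,2) (5,2) (5,4) (6,2)

Derivation:
(1,2): flips 1 -> legal
(1,3): no bracket -> illegal
(1,4): flips 1 -> legal
(2,2): flips 1 -> legal
(2,4): no bracket -> illegal
(4,2): flips 1 -> legal
(5,2): flips 1 -> legal
(5,4): flips 1 -> legal
(6,2): flips 1 -> legal
(6,3): no bracket -> illegal
(6,4): no bracket -> illegal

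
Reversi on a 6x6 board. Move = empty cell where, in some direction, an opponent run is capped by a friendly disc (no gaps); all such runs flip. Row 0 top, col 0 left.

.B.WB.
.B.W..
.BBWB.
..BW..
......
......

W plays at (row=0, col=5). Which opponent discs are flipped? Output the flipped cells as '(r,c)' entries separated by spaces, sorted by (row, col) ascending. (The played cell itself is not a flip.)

Answer: (0,4)

Derivation:
Dir NW: edge -> no flip
Dir N: edge -> no flip
Dir NE: edge -> no flip
Dir W: opp run (0,4) capped by W -> flip
Dir E: edge -> no flip
Dir SW: first cell '.' (not opp) -> no flip
Dir S: first cell '.' (not opp) -> no flip
Dir SE: edge -> no flip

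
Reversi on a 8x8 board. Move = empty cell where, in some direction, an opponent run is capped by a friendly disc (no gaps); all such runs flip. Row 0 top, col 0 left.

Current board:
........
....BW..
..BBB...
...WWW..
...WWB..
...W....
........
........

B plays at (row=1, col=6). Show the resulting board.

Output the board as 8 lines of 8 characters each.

Place B at (1,6); scan 8 dirs for brackets.
Dir NW: first cell '.' (not opp) -> no flip
Dir N: first cell '.' (not opp) -> no flip
Dir NE: first cell '.' (not opp) -> no flip
Dir W: opp run (1,5) capped by B -> flip
Dir E: first cell '.' (not opp) -> no flip
Dir SW: first cell '.' (not opp) -> no flip
Dir S: first cell '.' (not opp) -> no flip
Dir SE: first cell '.' (not opp) -> no flip
All flips: (1,5)

Answer: ........
....BBB.
..BBB...
...WWW..
...WWB..
...W....
........
........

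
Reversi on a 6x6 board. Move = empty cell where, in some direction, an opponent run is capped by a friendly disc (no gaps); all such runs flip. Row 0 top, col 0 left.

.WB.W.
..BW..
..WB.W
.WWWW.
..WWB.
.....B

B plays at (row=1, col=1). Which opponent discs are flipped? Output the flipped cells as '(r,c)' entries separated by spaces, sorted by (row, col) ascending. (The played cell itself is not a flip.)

Dir NW: first cell '.' (not opp) -> no flip
Dir N: opp run (0,1), next=edge -> no flip
Dir NE: first cell 'B' (not opp) -> no flip
Dir W: first cell '.' (not opp) -> no flip
Dir E: first cell 'B' (not opp) -> no flip
Dir SW: first cell '.' (not opp) -> no flip
Dir S: first cell '.' (not opp) -> no flip
Dir SE: opp run (2,2) (3,3) capped by B -> flip

Answer: (2,2) (3,3)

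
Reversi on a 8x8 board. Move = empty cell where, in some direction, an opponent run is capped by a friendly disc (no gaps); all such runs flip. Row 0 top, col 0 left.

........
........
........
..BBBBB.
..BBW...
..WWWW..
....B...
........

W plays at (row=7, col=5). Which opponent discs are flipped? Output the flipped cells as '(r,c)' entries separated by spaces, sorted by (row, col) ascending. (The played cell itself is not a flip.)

Dir NW: opp run (6,4) capped by W -> flip
Dir N: first cell '.' (not opp) -> no flip
Dir NE: first cell '.' (not opp) -> no flip
Dir W: first cell '.' (not opp) -> no flip
Dir E: first cell '.' (not opp) -> no flip
Dir SW: edge -> no flip
Dir S: edge -> no flip
Dir SE: edge -> no flip

Answer: (6,4)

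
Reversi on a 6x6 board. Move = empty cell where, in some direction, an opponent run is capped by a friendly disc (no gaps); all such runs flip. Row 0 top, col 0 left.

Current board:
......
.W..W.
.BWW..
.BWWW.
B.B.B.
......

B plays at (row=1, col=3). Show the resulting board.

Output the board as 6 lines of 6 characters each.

Answer: ......
.W.BW.
.BBW..
.BWWW.
B.B.B.
......

Derivation:
Place B at (1,3); scan 8 dirs for brackets.
Dir NW: first cell '.' (not opp) -> no flip
Dir N: first cell '.' (not opp) -> no flip
Dir NE: first cell '.' (not opp) -> no flip
Dir W: first cell '.' (not opp) -> no flip
Dir E: opp run (1,4), next='.' -> no flip
Dir SW: opp run (2,2) capped by B -> flip
Dir S: opp run (2,3) (3,3), next='.' -> no flip
Dir SE: first cell '.' (not opp) -> no flip
All flips: (2,2)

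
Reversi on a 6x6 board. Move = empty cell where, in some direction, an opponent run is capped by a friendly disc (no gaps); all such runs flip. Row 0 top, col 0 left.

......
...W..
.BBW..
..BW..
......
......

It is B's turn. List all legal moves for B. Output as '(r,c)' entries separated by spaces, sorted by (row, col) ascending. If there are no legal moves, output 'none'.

Answer: (0,4) (1,4) (2,4) (3,4) (4,4)

Derivation:
(0,2): no bracket -> illegal
(0,3): no bracket -> illegal
(0,4): flips 1 -> legal
(1,2): no bracket -> illegal
(1,4): flips 1 -> legal
(2,4): flips 1 -> legal
(3,4): flips 1 -> legal
(4,2): no bracket -> illegal
(4,3): no bracket -> illegal
(4,4): flips 1 -> legal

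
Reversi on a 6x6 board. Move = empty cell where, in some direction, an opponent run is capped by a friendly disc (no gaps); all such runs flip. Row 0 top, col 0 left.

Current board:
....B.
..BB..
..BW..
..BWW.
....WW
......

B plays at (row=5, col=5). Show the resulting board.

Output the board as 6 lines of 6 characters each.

Answer: ....B.
..BB..
..BW..
..BBW.
....BW
.....B

Derivation:
Place B at (5,5); scan 8 dirs for brackets.
Dir NW: opp run (4,4) (3,3) capped by B -> flip
Dir N: opp run (4,5), next='.' -> no flip
Dir NE: edge -> no flip
Dir W: first cell '.' (not opp) -> no flip
Dir E: edge -> no flip
Dir SW: edge -> no flip
Dir S: edge -> no flip
Dir SE: edge -> no flip
All flips: (3,3) (4,4)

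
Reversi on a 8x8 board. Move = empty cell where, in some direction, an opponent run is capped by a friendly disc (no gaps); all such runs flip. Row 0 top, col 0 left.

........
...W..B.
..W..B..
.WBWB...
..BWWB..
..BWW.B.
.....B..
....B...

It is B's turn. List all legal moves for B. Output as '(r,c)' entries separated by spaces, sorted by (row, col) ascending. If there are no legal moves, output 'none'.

Answer: (1,2) (2,0) (2,4) (3,0) (5,5) (6,3) (6,4)

Derivation:
(0,2): no bracket -> illegal
(0,3): no bracket -> illegal
(0,4): no bracket -> illegal
(1,1): no bracket -> illegal
(1,2): flips 1 -> legal
(1,4): no bracket -> illegal
(2,0): flips 1 -> legal
(2,1): no bracket -> illegal
(2,3): no bracket -> illegal
(2,4): flips 1 -> legal
(3,0): flips 1 -> legal
(3,5): no bracket -> illegal
(4,0): no bracket -> illegal
(4,1): no bracket -> illegal
(5,5): flips 2 -> legal
(6,2): no bracket -> illegal
(6,3): flips 1 -> legal
(6,4): flips 3 -> legal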